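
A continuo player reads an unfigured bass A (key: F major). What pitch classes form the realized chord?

A, C, E

An unfigured bass implies 5/3.
A third above A in this key is C.
A fifth above A in this key is E.
Together with the bass A, this spells A minor in root position.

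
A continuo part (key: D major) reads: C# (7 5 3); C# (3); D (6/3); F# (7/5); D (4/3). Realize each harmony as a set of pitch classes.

C#, E, G, B | C#, E, G | D, F#, B | F#, A, C#, E | D, F#, G, B

C# (7/5/3): C#, E, G, B.
C# (5/3): C#, E, G.
D (6/3): D, F#, B.
F# (7/5/3): F#, A, C#, E.
D (6/4/3): D, F#, G, B.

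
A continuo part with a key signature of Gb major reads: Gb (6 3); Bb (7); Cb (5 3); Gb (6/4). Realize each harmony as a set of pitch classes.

Gb (6/3): Gb, Bb, Eb.
Bb (7/5/3): Bb, Db, F, Ab.
Cb (5/3): Cb, Eb, Gb.
Gb (6/4): Gb, Cb, Eb.

Gb, Bb, Eb | Bb, Db, F, Ab | Cb, Eb, Gb | Gb, Cb, Eb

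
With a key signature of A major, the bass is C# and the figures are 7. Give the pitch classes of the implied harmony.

The written figures 7 are shorthand for 7/5/3: the 5/3 are implied.
A third above C# in this key is E.
A fifth above C# in this key is G#.
A seventh above C# in this key is B.
Together with the bass C#, this spells C# minor seventh in root position.

C#, E, G#, B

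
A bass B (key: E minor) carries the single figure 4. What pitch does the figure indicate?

E

Counting 3 letter steps above B lands on E; in E minor, that letter is E.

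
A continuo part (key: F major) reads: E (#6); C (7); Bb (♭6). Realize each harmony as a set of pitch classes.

E, G, C# | C, E, G, Bb | Bb, D, Gb

E (#6/3): E, G, C#.
C (7/5/3): C, E, G, Bb.
Bb (b6/3): Bb, D, Gb.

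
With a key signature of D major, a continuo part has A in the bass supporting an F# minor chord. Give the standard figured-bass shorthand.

6

A is the third of F# minor, so the chord is in first inversion.
A triad in first inversion is figured 6/3, conventionally abbreviated 6.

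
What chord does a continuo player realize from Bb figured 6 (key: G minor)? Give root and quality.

The figures 6 indicate a triad in first inversion.
In first inversion the root lies a sixth above the bass: a sixth above Bb in G minor is G.
The chord tones are Bb, D, G, giving G minor.

G minor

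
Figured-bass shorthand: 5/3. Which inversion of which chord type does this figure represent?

triad, root position

Intervals of 5/3 above the bass form a triad; the bass is the root, so this is root position.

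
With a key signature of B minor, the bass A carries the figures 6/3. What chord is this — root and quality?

F# minor

The figures 6/3 indicate a triad in first inversion.
In first inversion the root lies a sixth above the bass: a sixth above A in B minor is F#.
The chord tones are A, C#, F#, giving F# minor.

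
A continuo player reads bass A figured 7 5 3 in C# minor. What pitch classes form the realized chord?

A, C#, E, G#

A third above A in this key is C#.
A fifth above A in this key is E.
A seventh above A in this key is G#.
Together with the bass A, this spells A major seventh in root position.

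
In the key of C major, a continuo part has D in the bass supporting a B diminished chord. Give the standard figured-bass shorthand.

6

D is the third of B diminished, so the chord is in first inversion.
A triad in first inversion is figured 6/3, conventionally abbreviated 6.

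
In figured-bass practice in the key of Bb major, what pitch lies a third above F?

Counting 2 letter steps above F lands on A; in Bb major, that letter is A.

A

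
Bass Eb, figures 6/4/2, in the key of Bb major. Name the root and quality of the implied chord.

The figures 6/4/2 indicate a seventh chord in third inversion.
In third inversion the root lies a second above the bass: a second above Eb in Bb major is F.
The chord tones are Eb, F, A, C, giving F dominant seventh.

F dominant seventh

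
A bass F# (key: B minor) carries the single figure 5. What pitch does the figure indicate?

Counting 4 letter steps above F# lands on C; in B minor, that letter is C#.

C#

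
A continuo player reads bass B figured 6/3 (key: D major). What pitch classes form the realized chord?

A third above B in this key is D.
A sixth above B in this key is G.
Together with the bass B, this spells G major in first inversion.

B, D, G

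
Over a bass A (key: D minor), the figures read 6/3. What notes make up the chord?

A third above A in this key is C.
A sixth above A in this key is F.
Together with the bass A, this spells F major in first inversion.

A, C, F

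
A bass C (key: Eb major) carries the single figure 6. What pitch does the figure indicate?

Counting 5 letter steps above C lands on A; in Eb major, that letter is Ab.

Ab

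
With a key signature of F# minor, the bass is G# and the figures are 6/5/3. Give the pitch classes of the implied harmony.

G#, B, D, E

A third above G# in this key is B.
A fifth above G# in this key is D.
A sixth above G# in this key is E.
Together with the bass G#, this spells E dominant seventh in first inversion.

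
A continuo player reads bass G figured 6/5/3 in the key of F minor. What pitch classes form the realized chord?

A third above G in this key is Bb.
A fifth above G in this key is Db.
A sixth above G in this key is Eb.
Together with the bass G, this spells Eb dominant seventh in first inversion.

G, Bb, Db, Eb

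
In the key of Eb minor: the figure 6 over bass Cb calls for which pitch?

Counting 5 letter steps above Cb lands on A; in Eb minor, that letter is Ab.

Ab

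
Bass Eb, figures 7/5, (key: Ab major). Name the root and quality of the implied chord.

Eb dominant seventh

The figures 7/5 indicate a seventh chord in root position.
In root position the bass is the root, so the root is Eb.
The chord tones are Eb, G, Bb, Db, giving Eb dominant seventh.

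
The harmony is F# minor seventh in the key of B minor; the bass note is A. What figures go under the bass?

6/5

A is the third of F# minor seventh, so the chord is in first inversion.
A seventh chord in first inversion is figured 6/5/3, conventionally abbreviated 6/5.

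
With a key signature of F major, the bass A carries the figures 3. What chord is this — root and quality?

A minor

The figures 3 indicate a triad in root position.
In root position the bass is the root, so the root is A.
The chord tones are A, C, E, giving A minor.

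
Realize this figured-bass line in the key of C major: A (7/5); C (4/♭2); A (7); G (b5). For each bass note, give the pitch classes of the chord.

A (7/5/3): A, C, E, G.
C (6/4/b2): C, Db, F, A.
A (7/5/3): A, C, E, G.
G (b5/3): G, B, Db.

A, C, E, G | C, Db, F, A | A, C, E, G | G, B, Db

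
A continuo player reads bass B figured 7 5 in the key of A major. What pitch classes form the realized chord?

The written figures 7 5 are shorthand for 7/5/3: the 3 is implied.
A third above B in this key is D.
A fifth above B in this key is F#.
A seventh above B in this key is A.
Together with the bass B, this spells B minor seventh in root position.

B, D, F#, A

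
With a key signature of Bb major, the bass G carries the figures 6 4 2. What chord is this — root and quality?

A half-diminished seventh

The figures 6 4 2 indicate a seventh chord in third inversion.
In third inversion the root lies a second above the bass: a second above G in Bb major is A.
The chord tones are G, A, C, Eb, giving A half-diminished seventh.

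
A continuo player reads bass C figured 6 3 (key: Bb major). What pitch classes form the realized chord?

A third above C in this key is Eb.
A sixth above C in this key is A.
Together with the bass C, this spells A diminished in first inversion.

C, Eb, A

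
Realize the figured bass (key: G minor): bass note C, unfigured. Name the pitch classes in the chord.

An unfigured bass implies 5/3.
A third above C in this key is Eb.
A fifth above C in this key is G.
Together with the bass C, this spells C minor in root position.

C, Eb, G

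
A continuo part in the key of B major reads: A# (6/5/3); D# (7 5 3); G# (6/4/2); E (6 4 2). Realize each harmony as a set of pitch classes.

A#, C#, E, F# | D#, F#, A#, C# | G#, A#, C#, E | E, F#, A#, C#

A# (6/5/3): A#, C#, E, F#.
D# (7/5/3): D#, F#, A#, C#.
G# (6/4/2): G#, A#, C#, E.
E (6/4/2): E, F#, A#, C#.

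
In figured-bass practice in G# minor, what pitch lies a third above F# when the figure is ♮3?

Counting 2 letter steps above F# lands on A; in G# minor, that letter is A#.
The ♮3 figure makes it natural, giving A.

A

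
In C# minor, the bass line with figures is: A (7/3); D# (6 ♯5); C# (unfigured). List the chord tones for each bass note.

A (7/5/3): A, C#, E, G#.
D# (6/#5/3): D#, F#, A#, B.
C# (5/3): C#, E, G#.

A, C#, E, G# | D#, F#, A#, B | C#, E, G#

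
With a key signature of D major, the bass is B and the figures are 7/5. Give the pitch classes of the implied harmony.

The written figures 7/5 are shorthand for 7/5/3: the 3 is implied.
A third above B in this key is D.
A fifth above B in this key is F#.
A seventh above B in this key is A.
Together with the bass B, this spells B minor seventh in root position.

B, D, F#, A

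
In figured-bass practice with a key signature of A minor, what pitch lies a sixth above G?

E

Counting 5 letter steps above G lands on E; in A minor, that letter is E.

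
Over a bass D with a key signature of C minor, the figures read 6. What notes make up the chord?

The written figures 6 are shorthand for 6/3: the 3 is implied.
A third above D in this key is F.
A sixth above D in this key is Bb.
Together with the bass D, this spells Bb major in first inversion.

D, F, Bb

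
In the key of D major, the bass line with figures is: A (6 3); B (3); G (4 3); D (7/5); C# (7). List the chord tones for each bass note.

A, C#, F# | B, D, F# | G, B, C#, E | D, F#, A, C# | C#, E, G, B

A (6/3): A, C#, F#.
B (5/3): B, D, F#.
G (6/4/3): G, B, C#, E.
D (7/5/3): D, F#, A, C#.
C# (7/5/3): C#, E, G, B.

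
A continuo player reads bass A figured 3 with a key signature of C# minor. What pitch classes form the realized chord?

A, C#, E

The written figures 3 are shorthand for 5/3: the 5 is implied.
A third above A in this key is C#.
A fifth above A in this key is E.
Together with the bass A, this spells A major in root position.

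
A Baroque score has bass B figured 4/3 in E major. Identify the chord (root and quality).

The figures 4/3 indicate a seventh chord in second inversion.
In second inversion the root lies a fourth above the bass: a fourth above B in E major is E.
The chord tones are B, D#, E, G#, giving E major seventh.

E major seventh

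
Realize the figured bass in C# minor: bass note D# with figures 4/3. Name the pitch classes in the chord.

D#, F#, G#, B

The written figures 4/3 are shorthand for 6/4/3: the 6 is implied.
A third above D# in this key is F#.
A fourth above D# in this key is G#.
A sixth above D# in this key is B.
Together with the bass D#, this spells G# minor seventh in second inversion.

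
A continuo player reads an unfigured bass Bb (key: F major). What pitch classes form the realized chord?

An unfigured bass implies 5/3.
A third above Bb in this key is D.
A fifth above Bb in this key is F.
Together with the bass Bb, this spells Bb major in root position.

Bb, D, F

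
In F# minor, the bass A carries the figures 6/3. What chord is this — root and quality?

The figures 6/3 indicate a triad in first inversion.
In first inversion the root lies a sixth above the bass: a sixth above A in F# minor is F#.
The chord tones are A, C#, F#, giving F# minor.

F# minor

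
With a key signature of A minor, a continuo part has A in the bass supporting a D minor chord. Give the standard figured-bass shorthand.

6/4

A is the fifth of D minor, so the chord is in second inversion.
A triad in second inversion is figured 6/4, conventionally abbreviated 6/4.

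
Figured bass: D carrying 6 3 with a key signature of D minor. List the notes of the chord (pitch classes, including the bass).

A third above D in this key is F.
A sixth above D in this key is Bb.
Together with the bass D, this spells Bb major in first inversion.

D, F, Bb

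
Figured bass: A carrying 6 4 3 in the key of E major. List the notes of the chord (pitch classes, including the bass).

A, C#, D#, F#

A third above A in this key is C#.
A fourth above A in this key is D#.
A sixth above A in this key is F#.
Together with the bass A, this spells D# half-diminished seventh in second inversion.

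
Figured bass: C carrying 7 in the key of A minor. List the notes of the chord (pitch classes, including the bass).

C, E, G, B

The written figures 7 are shorthand for 7/5/3: the 5/3 are implied.
A third above C in this key is E.
A fifth above C in this key is G.
A seventh above C in this key is B.
Together with the bass C, this spells C major seventh in root position.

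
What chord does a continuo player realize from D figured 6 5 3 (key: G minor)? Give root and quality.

Bb major seventh

The figures 6 5 3 indicate a seventh chord in first inversion.
In first inversion the root lies a sixth above the bass: a sixth above D in G minor is Bb.
The chord tones are D, F, A, Bb, giving Bb major seventh.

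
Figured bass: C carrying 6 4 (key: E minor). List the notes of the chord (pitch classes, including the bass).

A fourth above C in this key is F#.
A sixth above C in this key is A.
Together with the bass C, this spells F# diminished in second inversion.

C, F#, A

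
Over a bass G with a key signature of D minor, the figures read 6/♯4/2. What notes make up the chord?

A second above G in this key is A.
A fourth above G in this key is C, raised to C# by the sharp.
A sixth above G in this key is E.
Together with the bass G, this spells A dominant seventh in third inversion.

G, A, C#, E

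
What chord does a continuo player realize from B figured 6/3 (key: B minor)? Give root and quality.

G major

The figures 6/3 indicate a triad in first inversion.
In first inversion the root lies a sixth above the bass: a sixth above B in B minor is G.
The chord tones are B, D, G, giving G major.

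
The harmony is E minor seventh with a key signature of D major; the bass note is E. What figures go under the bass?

7

E is the root of E minor seventh, so the chord is in root position.
A seventh chord in root position is figured 7/5/3, conventionally abbreviated 7.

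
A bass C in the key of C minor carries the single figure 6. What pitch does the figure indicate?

Ab

Counting 5 letter steps above C lands on A; in C minor, that letter is Ab.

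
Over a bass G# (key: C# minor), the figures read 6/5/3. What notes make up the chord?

A third above G# in this key is B.
A fifth above G# in this key is D#.
A sixth above G# in this key is E.
Together with the bass G#, this spells E major seventh in first inversion.

G#, B, D#, E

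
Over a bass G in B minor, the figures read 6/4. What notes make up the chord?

A fourth above G in this key is C#.
A sixth above G in this key is E.
Together with the bass G, this spells C# diminished in second inversion.

G, C#, E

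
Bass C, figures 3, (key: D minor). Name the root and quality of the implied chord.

The figures 3 indicate a triad in root position.
In root position the bass is the root, so the root is C.
The chord tones are C, E, G, giving C major.

C major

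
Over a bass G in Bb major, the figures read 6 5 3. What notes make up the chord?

G, Bb, D, Eb

A third above G in this key is Bb.
A fifth above G in this key is D.
A sixth above G in this key is Eb.
Together with the bass G, this spells Eb major seventh in first inversion.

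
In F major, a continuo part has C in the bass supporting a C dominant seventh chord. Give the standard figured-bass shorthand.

7

C is the root of C dominant seventh, so the chord is in root position.
A seventh chord in root position is figured 7/5/3, conventionally abbreviated 7.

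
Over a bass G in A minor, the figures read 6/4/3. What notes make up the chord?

A third above G in this key is B.
A fourth above G in this key is C.
A sixth above G in this key is E.
Together with the bass G, this spells C major seventh in second inversion.

G, B, C, E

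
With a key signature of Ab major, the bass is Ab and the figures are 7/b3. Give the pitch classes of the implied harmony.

Ab, Cb, Eb, G

The written figures 7/b3 are shorthand for 7/5/3: the 5 is implied.
A third above Ab in this key is C, lowered to Cb by the flat.
A fifth above Ab in this key is Eb.
A seventh above Ab in this key is G.
Together with the bass Ab, this spells Ab minor-major seventh in root position.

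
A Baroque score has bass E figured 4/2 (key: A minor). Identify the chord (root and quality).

F major seventh

The figures 4/2 indicate a seventh chord in third inversion.
In third inversion the root lies a second above the bass: a second above E in A minor is F.
The chord tones are E, F, A, C, giving F major seventh.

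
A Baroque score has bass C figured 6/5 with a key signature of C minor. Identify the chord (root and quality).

Ab major seventh

The figures 6/5 indicate a seventh chord in first inversion.
In first inversion the root lies a sixth above the bass: a sixth above C in C minor is Ab.
The chord tones are C, Eb, G, Ab, giving Ab major seventh.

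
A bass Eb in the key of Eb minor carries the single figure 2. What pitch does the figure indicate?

F

Counting 1 letter step above Eb lands on F; in Eb minor, that letter is F.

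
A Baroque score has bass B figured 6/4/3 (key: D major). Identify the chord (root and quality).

The figures 6/4/3 indicate a seventh chord in second inversion.
In second inversion the root lies a fourth above the bass: a fourth above B in D major is E.
The chord tones are B, D, E, G, giving E minor seventh.

E minor seventh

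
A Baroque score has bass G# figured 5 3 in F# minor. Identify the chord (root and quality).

The figures 5 3 indicate a triad in root position.
In root position the bass is the root, so the root is G#.
The chord tones are G#, B, D, giving G# diminished.

G# diminished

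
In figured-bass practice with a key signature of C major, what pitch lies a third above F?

A

Counting 2 letter steps above F lands on A; in C major, that letter is A.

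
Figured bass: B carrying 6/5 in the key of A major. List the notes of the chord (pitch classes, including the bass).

B, D, F#, G#

The written figures 6/5 are shorthand for 6/5/3: the 3 is implied.
A third above B in this key is D.
A fifth above B in this key is F#.
A sixth above B in this key is G#.
Together with the bass B, this spells G# half-diminished seventh in first inversion.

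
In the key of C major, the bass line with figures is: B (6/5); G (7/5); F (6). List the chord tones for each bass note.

B, D, F, G | G, B, D, F | F, A, D

B (6/5/3): B, D, F, G.
G (7/5/3): G, B, D, F.
F (6/3): F, A, D.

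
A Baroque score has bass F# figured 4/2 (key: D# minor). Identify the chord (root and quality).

G# minor seventh

The figures 4/2 indicate a seventh chord in third inversion.
In third inversion the root lies a second above the bass: a second above F# in D# minor is G#.
The chord tones are F#, G#, B, D#, giving G# minor seventh.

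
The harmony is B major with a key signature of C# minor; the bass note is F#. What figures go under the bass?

F# is the fifth of B major, so the chord is in second inversion.
A triad in second inversion is figured 6/4, conventionally abbreviated 6/4.

6/4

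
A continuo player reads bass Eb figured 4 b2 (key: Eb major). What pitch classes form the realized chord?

The written figures 4 b2 are shorthand for 6/4/2: the 6 is implied.
A second above Eb in this key is F, lowered to Fb by the flat.
A fourth above Eb in this key is Ab.
A sixth above Eb in this key is C.
Together with the bass Eb, this spells Fb augmented major seventh in third inversion.

Eb, Fb, Ab, C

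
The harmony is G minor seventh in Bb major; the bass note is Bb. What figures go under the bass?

6/5

Bb is the third of G minor seventh, so the chord is in first inversion.
A seventh chord in first inversion is figured 6/5/3, conventionally abbreviated 6/5.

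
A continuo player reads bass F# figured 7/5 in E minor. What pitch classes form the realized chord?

The written figures 7/5 are shorthand for 7/5/3: the 3 is implied.
A third above F# in this key is A.
A fifth above F# in this key is C.
A seventh above F# in this key is E.
Together with the bass F#, this spells F# half-diminished seventh in root position.

F#, A, C, E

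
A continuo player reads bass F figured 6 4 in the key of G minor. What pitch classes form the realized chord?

A fourth above F in this key is Bb.
A sixth above F in this key is D.
Together with the bass F, this spells Bb major in second inversion.

F, Bb, D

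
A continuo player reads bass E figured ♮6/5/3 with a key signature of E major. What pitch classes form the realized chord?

A third above E in this key is G#.
A fifth above E in this key is B.
A sixth above E in this key is C#, made natural (C) by the ♮ figure.
Together with the bass E, this spells C augmented major seventh in first inversion.

E, G#, B, C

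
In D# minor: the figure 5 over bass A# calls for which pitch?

Counting 4 letter steps above A# lands on E; in D# minor, that letter is E#.

E#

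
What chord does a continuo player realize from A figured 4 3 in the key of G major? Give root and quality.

D dominant seventh

The figures 4 3 indicate a seventh chord in second inversion.
In second inversion the root lies a fourth above the bass: a fourth above A in G major is D.
The chord tones are A, C, D, F#, giving D dominant seventh.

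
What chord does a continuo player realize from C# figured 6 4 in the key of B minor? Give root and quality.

F# minor

The figures 6 4 indicate a triad in second inversion.
In second inversion the root lies a fourth above the bass: a fourth above C# in B minor is F#.
The chord tones are C#, F#, A, giving F# minor.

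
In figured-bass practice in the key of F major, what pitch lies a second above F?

Counting 1 letter step above F lands on G; in F major, that letter is G.

G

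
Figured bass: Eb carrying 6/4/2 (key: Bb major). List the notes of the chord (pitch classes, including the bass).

Eb, F, A, C

A second above Eb in this key is F.
A fourth above Eb in this key is A.
A sixth above Eb in this key is C.
Together with the bass Eb, this spells F dominant seventh in third inversion.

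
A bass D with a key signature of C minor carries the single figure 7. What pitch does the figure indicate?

Counting 6 letter steps above D lands on C; in C minor, that letter is C.

C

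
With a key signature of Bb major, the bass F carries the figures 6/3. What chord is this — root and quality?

D minor

The figures 6/3 indicate a triad in first inversion.
In first inversion the root lies a sixth above the bass: a sixth above F in Bb major is D.
The chord tones are F, A, D, giving D minor.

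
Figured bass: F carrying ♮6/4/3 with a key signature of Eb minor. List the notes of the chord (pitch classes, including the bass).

A third above F in this key is Ab.
A fourth above F in this key is Bb.
A sixth above F in this key is Db, made natural (D) by the ♮ figure.
Together with the bass F, this spells Bb dominant seventh in second inversion.

F, Ab, Bb, D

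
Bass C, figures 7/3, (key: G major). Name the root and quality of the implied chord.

C major seventh

The figures 7/3 indicate a seventh chord in root position.
In root position the bass is the root, so the root is C.
The chord tones are C, E, G, B, giving C major seventh.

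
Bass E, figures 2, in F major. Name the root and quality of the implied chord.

The figures 2 indicate a seventh chord in third inversion.
In third inversion the root lies a second above the bass: a second above E in F major is F.
The chord tones are E, F, A, C, giving F major seventh.

F major seventh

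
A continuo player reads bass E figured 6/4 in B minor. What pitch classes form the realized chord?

E, A, C#

A fourth above E in this key is A.
A sixth above E in this key is C#.
Together with the bass E, this spells A major in second inversion.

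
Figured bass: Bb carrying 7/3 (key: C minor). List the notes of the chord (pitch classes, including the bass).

Bb, D, F, Ab

The written figures 7/3 are shorthand for 7/5/3: the 5 is implied.
A third above Bb in this key is D.
A fifth above Bb in this key is F.
A seventh above Bb in this key is Ab.
Together with the bass Bb, this spells Bb dominant seventh in root position.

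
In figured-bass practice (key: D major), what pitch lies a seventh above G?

F#

Counting 6 letter steps above G lands on F; in D major, that letter is F#.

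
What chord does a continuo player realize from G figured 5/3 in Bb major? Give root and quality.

G minor

The figures 5/3 indicate a triad in root position.
In root position the bass is the root, so the root is G.
The chord tones are G, Bb, D, giving G minor.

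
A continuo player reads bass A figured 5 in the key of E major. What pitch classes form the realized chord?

The written figures 5 are shorthand for 5/3: the 3 is implied.
A third above A in this key is C#.
A fifth above A in this key is E.
Together with the bass A, this spells A major in root position.

A, C#, E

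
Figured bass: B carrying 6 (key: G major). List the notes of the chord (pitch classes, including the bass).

The written figures 6 are shorthand for 6/3: the 3 is implied.
A third above B in this key is D.
A sixth above B in this key is G.
Together with the bass B, this spells G major in first inversion.

B, D, G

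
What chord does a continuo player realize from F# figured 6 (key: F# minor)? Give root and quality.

D major

The figures 6 indicate a triad in first inversion.
In first inversion the root lies a sixth above the bass: a sixth above F# in F# minor is D.
The chord tones are F#, A, D, giving D major.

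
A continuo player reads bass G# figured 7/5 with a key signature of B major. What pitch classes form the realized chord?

G#, B, D#, F#

The written figures 7/5 are shorthand for 7/5/3: the 3 is implied.
A third above G# in this key is B.
A fifth above G# in this key is D#.
A seventh above G# in this key is F#.
Together with the bass G#, this spells G# minor seventh in root position.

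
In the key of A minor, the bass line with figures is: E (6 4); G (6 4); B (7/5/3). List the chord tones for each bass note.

E (6/4): E, A, C.
G (6/4): G, C, E.
B (7/5/3): B, D, F, A.

E, A, C | G, C, E | B, D, F, A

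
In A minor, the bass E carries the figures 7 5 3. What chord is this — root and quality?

E minor seventh

The figures 7 5 3 indicate a seventh chord in root position.
In root position the bass is the root, so the root is E.
The chord tones are E, G, B, D, giving E minor seventh.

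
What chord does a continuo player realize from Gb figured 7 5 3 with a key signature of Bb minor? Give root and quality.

Gb major seventh

The figures 7 5 3 indicate a seventh chord in root position.
In root position the bass is the root, so the root is Gb.
The chord tones are Gb, Bb, Db, F, giving Gb major seventh.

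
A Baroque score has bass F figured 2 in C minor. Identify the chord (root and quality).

G minor seventh

The figures 2 indicate a seventh chord in third inversion.
In third inversion the root lies a second above the bass: a second above F in C minor is G.
The chord tones are F, G, Bb, D, giving G minor seventh.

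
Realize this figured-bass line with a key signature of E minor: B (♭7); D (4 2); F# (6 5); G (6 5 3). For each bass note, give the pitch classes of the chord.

B (b7/5/3): B, D, F#, Ab.
D (6/4/2): D, E, G, B.
F# (6/5/3): F#, A, C, D.
G (6/5/3): G, B, D, E.

B, D, F#, Ab | D, E, G, B | F#, A, C, D | G, B, D, E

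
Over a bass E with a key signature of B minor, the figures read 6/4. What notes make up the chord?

A fourth above E in this key is A.
A sixth above E in this key is C#.
Together with the bass E, this spells A major in second inversion.

E, A, C#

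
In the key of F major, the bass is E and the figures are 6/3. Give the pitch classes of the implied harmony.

E, G, C

A third above E in this key is G.
A sixth above E in this key is C.
Together with the bass E, this spells C major in first inversion.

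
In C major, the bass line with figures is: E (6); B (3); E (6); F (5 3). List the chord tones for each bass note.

E, G, C | B, D, F | E, G, C | F, A, C

E (6/3): E, G, C.
B (5/3): B, D, F.
E (6/3): E, G, C.
F (5/3): F, A, C.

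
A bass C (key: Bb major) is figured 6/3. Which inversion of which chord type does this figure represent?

Intervals of 6/3 above the bass form a triad; the bass is the third, so this is first inversion.

triad, first inversion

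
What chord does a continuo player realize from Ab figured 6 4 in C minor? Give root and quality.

The figures 6 4 indicate a triad in second inversion.
In second inversion the root lies a fourth above the bass: a fourth above Ab in C minor is D.
The chord tones are Ab, D, F, giving D diminished.

D diminished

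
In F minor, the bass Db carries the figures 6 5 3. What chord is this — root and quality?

Bb minor seventh

The figures 6 5 3 indicate a seventh chord in first inversion.
In first inversion the root lies a sixth above the bass: a sixth above Db in F minor is Bb.
The chord tones are Db, F, Ab, Bb, giving Bb minor seventh.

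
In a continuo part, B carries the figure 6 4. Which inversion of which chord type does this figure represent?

triad, second inversion

Intervals of 6/4 above the bass form a triad; the bass is the fifth, so this is second inversion.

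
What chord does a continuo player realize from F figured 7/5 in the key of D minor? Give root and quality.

The figures 7/5 indicate a seventh chord in root position.
In root position the bass is the root, so the root is F.
The chord tones are F, A, C, E, giving F major seventh.

F major seventh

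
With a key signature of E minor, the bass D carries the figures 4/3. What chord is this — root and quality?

The figures 4/3 indicate a seventh chord in second inversion.
In second inversion the root lies a fourth above the bass: a fourth above D in E minor is G.
The chord tones are D, F#, G, B, giving G major seventh.

G major seventh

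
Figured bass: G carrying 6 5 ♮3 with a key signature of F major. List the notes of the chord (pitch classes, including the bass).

G, B, D, E

A third above G in this key is Bb, made natural (B) by the ♮ figure.
A fifth above G in this key is D.
A sixth above G in this key is E.
Together with the bass G, this spells E minor seventh in first inversion.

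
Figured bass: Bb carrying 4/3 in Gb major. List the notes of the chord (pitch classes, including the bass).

The written figures 4/3 are shorthand for 6/4/3: the 6 is implied.
A third above Bb in this key is Db.
A fourth above Bb in this key is Eb.
A sixth above Bb in this key is Gb.
Together with the bass Bb, this spells Eb minor seventh in second inversion.

Bb, Db, Eb, Gb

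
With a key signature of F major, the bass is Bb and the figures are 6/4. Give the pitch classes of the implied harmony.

A fourth above Bb in this key is E.
A sixth above Bb in this key is G.
Together with the bass Bb, this spells E diminished in second inversion.

Bb, E, G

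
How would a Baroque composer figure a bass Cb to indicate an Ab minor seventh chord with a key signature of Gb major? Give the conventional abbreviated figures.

6/5

Cb is the third of Ab minor seventh, so the chord is in first inversion.
A seventh chord in first inversion is figured 6/5/3, conventionally abbreviated 6/5.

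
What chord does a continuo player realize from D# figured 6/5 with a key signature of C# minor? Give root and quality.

B dominant seventh

The figures 6/5 indicate a seventh chord in first inversion.
In first inversion the root lies a sixth above the bass: a sixth above D# in C# minor is B.
The chord tones are D#, F#, A, B, giving B dominant seventh.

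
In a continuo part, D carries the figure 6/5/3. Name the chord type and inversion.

Intervals of 6/5/3 above the bass form a seventh chord; the bass is the third, so this is first inversion.

seventh chord, first inversion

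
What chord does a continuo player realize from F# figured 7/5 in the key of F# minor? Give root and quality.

The figures 7/5 indicate a seventh chord in root position.
In root position the bass is the root, so the root is F#.
The chord tones are F#, A, C#, E, giving F# minor seventh.

F# minor seventh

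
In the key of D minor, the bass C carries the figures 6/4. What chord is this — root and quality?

F major

The figures 6/4 indicate a triad in second inversion.
In second inversion the root lies a fourth above the bass: a fourth above C in D minor is F.
The chord tones are C, F, A, giving F major.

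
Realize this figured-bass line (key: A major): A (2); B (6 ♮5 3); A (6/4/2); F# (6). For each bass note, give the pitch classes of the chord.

A, B, D, F# | B, D, F, G# | A, B, D, F# | F#, A, D

A (6/4/2): A, B, D, F#.
B (6/♮5/3): B, D, F, G#.
A (6/4/2): A, B, D, F#.
F# (6/3): F#, A, D.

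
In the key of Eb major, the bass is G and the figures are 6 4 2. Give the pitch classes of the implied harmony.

A second above G in this key is Ab.
A fourth above G in this key is C.
A sixth above G in this key is Eb.
Together with the bass G, this spells Ab major seventh in third inversion.

G, Ab, C, Eb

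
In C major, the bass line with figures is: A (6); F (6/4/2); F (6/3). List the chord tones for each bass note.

A (6/3): A, C, F.
F (6/4/2): F, G, B, D.
F (6/3): F, A, D.

A, C, F | F, G, B, D | F, A, D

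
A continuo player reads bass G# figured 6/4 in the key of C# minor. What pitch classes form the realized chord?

G#, C#, E

A fourth above G# in this key is C#.
A sixth above G# in this key is E.
Together with the bass G#, this spells C# minor in second inversion.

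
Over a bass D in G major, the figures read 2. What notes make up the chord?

The written figures 2 are shorthand for 6/4/2: the 6/4 are implied.
A second above D in this key is E.
A fourth above D in this key is G.
A sixth above D in this key is B.
Together with the bass D, this spells E minor seventh in third inversion.

D, E, G, B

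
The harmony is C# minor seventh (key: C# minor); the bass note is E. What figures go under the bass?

6/5

E is the third of C# minor seventh, so the chord is in first inversion.
A seventh chord in first inversion is figured 6/5/3, conventionally abbreviated 6/5.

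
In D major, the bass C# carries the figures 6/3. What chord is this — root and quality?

A major

The figures 6/3 indicate a triad in first inversion.
In first inversion the root lies a sixth above the bass: a sixth above C# in D major is A.
The chord tones are C#, E, A, giving A major.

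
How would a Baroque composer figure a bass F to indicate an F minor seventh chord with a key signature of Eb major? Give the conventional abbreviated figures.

F is the root of F minor seventh, so the chord is in root position.
A seventh chord in root position is figured 7/5/3, conventionally abbreviated 7.

7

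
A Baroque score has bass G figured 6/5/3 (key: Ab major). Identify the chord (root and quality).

The figures 6/5/3 indicate a seventh chord in first inversion.
In first inversion the root lies a sixth above the bass: a sixth above G in Ab major is Eb.
The chord tones are G, Bb, Db, Eb, giving Eb dominant seventh.

Eb dominant seventh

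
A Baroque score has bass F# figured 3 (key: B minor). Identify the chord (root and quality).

F# minor

The figures 3 indicate a triad in root position.
In root position the bass is the root, so the root is F#.
The chord tones are F#, A, C#, giving F# minor.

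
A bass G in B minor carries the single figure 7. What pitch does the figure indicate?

F#

Counting 6 letter steps above G lands on F; in B minor, that letter is F#.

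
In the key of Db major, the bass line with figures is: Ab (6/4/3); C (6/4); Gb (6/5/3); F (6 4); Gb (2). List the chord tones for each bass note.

Ab (6/4/3): Ab, C, Db, F.
C (6/4): C, F, Ab.
Gb (6/5/3): Gb, Bb, Db, Eb.
F (6/4): F, Bb, Db.
Gb (6/4/2): Gb, Ab, C, Eb.

Ab, C, Db, F | C, F, Ab | Gb, Bb, Db, Eb | F, Bb, Db | Gb, Ab, C, Eb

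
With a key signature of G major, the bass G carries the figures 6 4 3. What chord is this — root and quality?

The figures 6 4 3 indicate a seventh chord in second inversion.
In second inversion the root lies a fourth above the bass: a fourth above G in G major is C.
The chord tones are G, B, C, E, giving C major seventh.

C major seventh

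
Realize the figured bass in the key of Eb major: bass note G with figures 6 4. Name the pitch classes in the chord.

G, C, Eb

A fourth above G in this key is C.
A sixth above G in this key is Eb.
Together with the bass G, this spells C minor in second inversion.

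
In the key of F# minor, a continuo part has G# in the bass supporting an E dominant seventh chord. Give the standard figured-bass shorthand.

6/5

G# is the third of E dominant seventh, so the chord is in first inversion.
A seventh chord in first inversion is figured 6/5/3, conventionally abbreviated 6/5.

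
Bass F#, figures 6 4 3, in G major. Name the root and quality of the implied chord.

B minor seventh

The figures 6 4 3 indicate a seventh chord in second inversion.
In second inversion the root lies a fourth above the bass: a fourth above F# in G major is B.
The chord tones are F#, A, B, D, giving B minor seventh.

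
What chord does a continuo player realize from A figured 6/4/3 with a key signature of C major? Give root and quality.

The figures 6/4/3 indicate a seventh chord in second inversion.
In second inversion the root lies a fourth above the bass: a fourth above A in C major is D.
The chord tones are A, C, D, F, giving D minor seventh.

D minor seventh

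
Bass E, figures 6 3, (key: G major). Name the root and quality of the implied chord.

C major

The figures 6 3 indicate a triad in first inversion.
In first inversion the root lies a sixth above the bass: a sixth above E in G major is C.
The chord tones are E, G, C, giving C major.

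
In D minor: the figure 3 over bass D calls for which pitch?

Counting 2 letter steps above D lands on F; in D minor, that letter is F.

F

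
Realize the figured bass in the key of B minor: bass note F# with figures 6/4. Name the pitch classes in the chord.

A fourth above F# in this key is B.
A sixth above F# in this key is D.
Together with the bass F#, this spells B minor in second inversion.

F#, B, D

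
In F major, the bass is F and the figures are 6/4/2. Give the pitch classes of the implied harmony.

F, G, Bb, D

A second above F in this key is G.
A fourth above F in this key is Bb.
A sixth above F in this key is D.
Together with the bass F, this spells G minor seventh in third inversion.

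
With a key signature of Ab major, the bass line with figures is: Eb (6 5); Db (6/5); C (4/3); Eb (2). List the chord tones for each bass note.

Eb (6/5/3): Eb, G, Bb, C.
Db (6/5/3): Db, F, Ab, Bb.
C (6/4/3): C, Eb, F, Ab.
Eb (6/4/2): Eb, F, Ab, C.

Eb, G, Bb, C | Db, F, Ab, Bb | C, Eb, F, Ab | Eb, F, Ab, C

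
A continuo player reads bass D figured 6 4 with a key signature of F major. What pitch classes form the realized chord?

D, G, Bb

A fourth above D in this key is G.
A sixth above D in this key is Bb.
Together with the bass D, this spells G minor in second inversion.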